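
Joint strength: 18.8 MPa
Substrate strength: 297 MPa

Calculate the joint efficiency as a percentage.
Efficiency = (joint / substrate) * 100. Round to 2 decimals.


Efficiency = (18.8 / 297) * 100 = 6.33%

6.33


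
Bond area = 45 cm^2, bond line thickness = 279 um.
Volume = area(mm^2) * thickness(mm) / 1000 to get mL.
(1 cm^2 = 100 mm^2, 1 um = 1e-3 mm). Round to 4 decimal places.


area_mm2 = 45 * 100 = 4500
blt_mm = 279 * 1e-3 = 0.279
vol_mm3 = 4500 * 0.279 = 1255.5
vol_mL = 1255.5 / 1000 = 1.2555 mL

1.2555


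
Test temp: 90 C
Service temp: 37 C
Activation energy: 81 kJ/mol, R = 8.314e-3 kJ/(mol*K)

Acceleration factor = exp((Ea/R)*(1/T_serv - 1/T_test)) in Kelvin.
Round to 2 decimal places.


AF = exp((81/0.008314)*(1/310.15 - 1/363.15))
= 97.96

97.96


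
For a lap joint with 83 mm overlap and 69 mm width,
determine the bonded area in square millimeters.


Area = 83 * 69 = 5727 mm^2

5727


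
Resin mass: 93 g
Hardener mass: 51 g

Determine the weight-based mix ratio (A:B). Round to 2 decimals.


Ratio = 93 / 51 = 1.82

1.82


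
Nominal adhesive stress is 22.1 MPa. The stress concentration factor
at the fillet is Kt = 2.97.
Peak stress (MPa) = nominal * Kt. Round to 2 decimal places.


Peak = 22.1 * 2.97 = 65.64 MPa

65.64


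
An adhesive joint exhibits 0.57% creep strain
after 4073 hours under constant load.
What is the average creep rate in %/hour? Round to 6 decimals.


Creep rate = strain / time
= 0.57 / 4073
= 0.000140 %/h

0.000140


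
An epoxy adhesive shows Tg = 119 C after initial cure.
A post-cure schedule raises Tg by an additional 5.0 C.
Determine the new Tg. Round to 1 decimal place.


New Tg = 119 + 5.0
= 124.0 C

124.0


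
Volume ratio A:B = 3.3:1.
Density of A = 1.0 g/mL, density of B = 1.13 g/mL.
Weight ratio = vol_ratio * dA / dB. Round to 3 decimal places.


Wt ratio = 3.3 * 1.0 / 1.13
= 2.920

2.920


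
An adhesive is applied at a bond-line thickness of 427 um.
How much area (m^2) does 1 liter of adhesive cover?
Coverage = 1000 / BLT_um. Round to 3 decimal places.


Coverage = 1000 / 427 = 2.342 m^2

2.342


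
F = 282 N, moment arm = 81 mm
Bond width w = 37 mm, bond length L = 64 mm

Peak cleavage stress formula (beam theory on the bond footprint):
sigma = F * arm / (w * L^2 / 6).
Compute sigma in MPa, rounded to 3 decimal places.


sigma = (282 * 81) / (37 * 4096 / 6)
= 22842 * 6 / 151552
= 137052 / 151552
= 0.904 MPa

0.904


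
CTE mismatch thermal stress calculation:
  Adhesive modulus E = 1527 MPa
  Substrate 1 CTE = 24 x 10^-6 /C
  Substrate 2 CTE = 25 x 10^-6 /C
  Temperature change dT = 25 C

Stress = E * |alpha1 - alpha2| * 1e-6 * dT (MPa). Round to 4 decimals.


delta_alpha = |24 - 25| = 1 x 10^-6/C
Stress = 1527 * 1e-6 * 25
= 0.0382 MPa

0.0382


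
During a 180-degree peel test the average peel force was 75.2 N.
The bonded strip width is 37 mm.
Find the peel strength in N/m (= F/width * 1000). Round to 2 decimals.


Peel strength = F/width * 1000
= 75.2 / 37 * 1000
= 2032.43 N/m

2032.43


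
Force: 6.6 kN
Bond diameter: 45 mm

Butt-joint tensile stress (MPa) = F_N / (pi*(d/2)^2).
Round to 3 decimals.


F_N = 6.6 * 1000 = 6600.0 N
A = pi*(22.5)^2 = 1590.4313 mm^2
stress = 6600.0 / 1590.4313 = 4.150 MPa

4.150


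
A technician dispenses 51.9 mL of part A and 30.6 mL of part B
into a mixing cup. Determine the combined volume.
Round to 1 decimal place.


Combined volume = 51.9 + 30.6
= 82.5 mL

82.5


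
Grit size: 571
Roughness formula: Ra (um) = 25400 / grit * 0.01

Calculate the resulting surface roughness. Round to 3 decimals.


Ra = 25400 / 571 * 0.01
= 0.445 um

0.445


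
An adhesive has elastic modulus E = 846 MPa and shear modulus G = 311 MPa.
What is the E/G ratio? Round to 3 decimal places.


E/G = 846 / 311 = 2.720

2.720


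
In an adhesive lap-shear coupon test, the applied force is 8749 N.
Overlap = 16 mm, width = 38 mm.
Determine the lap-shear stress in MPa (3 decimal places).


stress = F / (overlap * width)
= 8749 / (16 * 38)
= 14.390 MPa

14.390


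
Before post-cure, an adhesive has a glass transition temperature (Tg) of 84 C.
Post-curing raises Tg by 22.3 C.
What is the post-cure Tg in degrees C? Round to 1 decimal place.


Tg_post = Tg_base + delta_Tg
= 84 + 22.3
= 106.3 C

106.3


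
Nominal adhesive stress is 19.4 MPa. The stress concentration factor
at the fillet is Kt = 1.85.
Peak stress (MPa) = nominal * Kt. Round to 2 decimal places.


Peak = 19.4 * 1.85 = 35.89 MPa

35.89


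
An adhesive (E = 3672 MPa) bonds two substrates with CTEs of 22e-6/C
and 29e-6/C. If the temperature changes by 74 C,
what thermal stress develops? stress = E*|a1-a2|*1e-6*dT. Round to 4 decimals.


Stress = 3672 * |22 - 29| * 1e-6 * 74
= 1.9021 MPa

1.9021


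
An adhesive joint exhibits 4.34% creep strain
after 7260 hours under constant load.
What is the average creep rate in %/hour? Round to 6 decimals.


Creep rate = strain / time
= 4.34 / 7260
= 0.000598 %/h

0.000598


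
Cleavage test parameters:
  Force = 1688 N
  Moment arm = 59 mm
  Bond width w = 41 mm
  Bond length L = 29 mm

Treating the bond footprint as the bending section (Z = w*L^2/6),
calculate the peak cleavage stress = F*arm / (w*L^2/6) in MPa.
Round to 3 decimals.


M = 1688 * 59 = 99592 N*mm
Z = 41 * 29^2 / 6 = 34481 / 6 mm^3
sigma = M / Z = 6 * 99592 / 34481 = 597552 / 34481
= 17.330 MPa

17.330


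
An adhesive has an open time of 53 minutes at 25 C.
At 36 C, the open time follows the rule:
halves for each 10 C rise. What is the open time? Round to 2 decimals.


Factor = 2^((36-25)/10) = 2.1435
Open time = 53 / 2.1435 = 24.73 min

24.73


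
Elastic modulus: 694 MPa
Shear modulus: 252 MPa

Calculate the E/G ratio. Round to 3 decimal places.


E / G = 694 / 252 = 2.754

2.754


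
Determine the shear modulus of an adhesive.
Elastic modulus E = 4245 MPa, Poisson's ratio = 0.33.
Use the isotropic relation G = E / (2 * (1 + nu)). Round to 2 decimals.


G = 4245 / (2*(1+0.33)) = 4245 / 2.66
= 1595.86 MPa

1595.86


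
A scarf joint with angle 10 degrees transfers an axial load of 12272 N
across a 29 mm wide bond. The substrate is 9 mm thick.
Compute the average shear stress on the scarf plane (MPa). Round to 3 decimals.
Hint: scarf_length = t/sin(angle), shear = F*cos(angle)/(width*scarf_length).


scarf_length = 9 / sin(10 deg) = 51.8289 mm
cos(10 deg) = 0.984808
shear stress = 12272 * 0.984808 / (29 * 51.8289)
= 8.041 MPa

8.041


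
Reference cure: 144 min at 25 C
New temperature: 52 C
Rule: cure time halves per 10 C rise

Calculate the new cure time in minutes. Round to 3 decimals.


factor = 2^((52-25)/10) = 6.4980
t_new = 144 / 6.4980 = 22.161 min

22.161


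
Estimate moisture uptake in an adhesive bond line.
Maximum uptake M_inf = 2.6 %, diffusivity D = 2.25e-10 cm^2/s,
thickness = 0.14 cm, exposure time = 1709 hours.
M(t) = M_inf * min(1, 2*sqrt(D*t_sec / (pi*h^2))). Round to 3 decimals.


Convert time: 1709 h = 6152400 s
ratio = min(1, 2*sqrt(2.25e-10*6152400/(pi*0.14^2)))
= 0.299875
M(t) = 2.6 * 0.299875 = 0.780%

0.780


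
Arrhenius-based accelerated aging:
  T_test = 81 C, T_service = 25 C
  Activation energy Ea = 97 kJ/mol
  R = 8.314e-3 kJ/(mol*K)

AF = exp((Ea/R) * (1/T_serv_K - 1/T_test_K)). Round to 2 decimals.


T_test_K = 354.15, T_serv_K = 298.15
AF = exp((97/8.314e-3) * (1/298.15 - 1/354.15))
= 486.71

486.71


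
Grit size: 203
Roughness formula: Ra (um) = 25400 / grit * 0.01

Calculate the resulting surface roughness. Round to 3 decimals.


Ra = 25400 / 203 * 0.01
= 1.251 um

1.251


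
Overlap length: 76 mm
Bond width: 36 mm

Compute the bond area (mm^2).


Bond area = 76 * 36 = 2736 mm^2

2736


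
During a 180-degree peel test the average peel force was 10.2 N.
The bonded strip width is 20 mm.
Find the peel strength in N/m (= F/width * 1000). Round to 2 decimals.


Peel strength = F/width * 1000
= 10.2 / 20 * 1000
= 510.00 N/m

510.00


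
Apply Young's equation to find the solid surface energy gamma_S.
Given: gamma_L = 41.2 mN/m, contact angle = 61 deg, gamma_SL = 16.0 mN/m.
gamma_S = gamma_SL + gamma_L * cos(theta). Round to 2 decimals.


theta_rad = 61 * pi/180 = 1.064651
gamma_S = 16.0 + 41.2 * cos(1.064651)
= 35.97 mN/m

35.97


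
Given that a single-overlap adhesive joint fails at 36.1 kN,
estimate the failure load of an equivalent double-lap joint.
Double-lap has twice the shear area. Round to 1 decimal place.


Double-lap factor = 2
Expected load = 36.1 * 2 = 72.2 kN

72.2


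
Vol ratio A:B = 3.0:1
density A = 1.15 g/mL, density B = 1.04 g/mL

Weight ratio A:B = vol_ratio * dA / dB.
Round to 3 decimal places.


Weight ratio = 3.0 * 1.15 / 1.04
= 3.317

3.317


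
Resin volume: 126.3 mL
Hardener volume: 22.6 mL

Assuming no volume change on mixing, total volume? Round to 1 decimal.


V_total = 126.3 + 22.6 = 148.9 mL

148.9


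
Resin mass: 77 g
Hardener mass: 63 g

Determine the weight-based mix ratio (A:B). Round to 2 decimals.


Ratio = 77 / 63 = 1.22

1.22


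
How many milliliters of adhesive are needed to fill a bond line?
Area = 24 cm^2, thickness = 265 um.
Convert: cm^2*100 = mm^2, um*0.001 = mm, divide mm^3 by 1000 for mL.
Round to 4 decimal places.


= (24 * 100) * (265 * 0.001) / 1000
= 0.6360 mL

0.6360


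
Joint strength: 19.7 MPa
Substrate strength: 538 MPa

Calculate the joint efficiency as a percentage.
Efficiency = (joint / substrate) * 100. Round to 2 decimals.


Efficiency = (19.7 / 538) * 100 = 3.66%

3.66


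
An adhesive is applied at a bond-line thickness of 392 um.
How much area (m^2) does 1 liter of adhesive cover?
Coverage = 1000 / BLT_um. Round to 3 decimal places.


Coverage = 1000 / 392 = 2.551 m^2

2.551


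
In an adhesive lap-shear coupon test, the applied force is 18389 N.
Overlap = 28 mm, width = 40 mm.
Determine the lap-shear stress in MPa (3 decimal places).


stress = F / (overlap * width)
= 18389 / (28 * 40)
= 16.419 MPa

16.419


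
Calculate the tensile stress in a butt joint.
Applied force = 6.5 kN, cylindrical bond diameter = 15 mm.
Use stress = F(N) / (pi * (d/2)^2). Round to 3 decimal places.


A = pi * 7.5^2 = 176.7146 mm^2
sigma = 6500.0 / 176.7146 = 36.782 MPa

36.782


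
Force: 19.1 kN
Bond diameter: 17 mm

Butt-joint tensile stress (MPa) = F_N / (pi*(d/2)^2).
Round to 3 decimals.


F_N = 19.1 * 1000 = 19100.0 N
A = pi*(8.5)^2 = 226.9801 mm^2
stress = 19100.0 / 226.9801 = 84.148 MPa

84.148


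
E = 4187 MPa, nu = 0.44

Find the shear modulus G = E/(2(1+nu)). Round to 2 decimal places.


G = 4187 / (2 * 1.44)
= 1453.82 MPa

1453.82


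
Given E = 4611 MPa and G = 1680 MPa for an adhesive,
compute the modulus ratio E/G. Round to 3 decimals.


E/G ratio = 4611 / 1680 = 2.745

2.745


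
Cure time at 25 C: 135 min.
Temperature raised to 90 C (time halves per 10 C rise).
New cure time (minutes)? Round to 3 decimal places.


Acceleration factor = 2^(65/10) = 90.5097
New time = 135 / 90.5097 = 1.492 min

1.492


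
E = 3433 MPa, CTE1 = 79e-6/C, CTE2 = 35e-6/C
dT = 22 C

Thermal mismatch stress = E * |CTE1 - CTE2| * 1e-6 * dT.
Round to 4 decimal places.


= 3433 * 44e-6 * 22
= 3.3231 MPa

3.3231


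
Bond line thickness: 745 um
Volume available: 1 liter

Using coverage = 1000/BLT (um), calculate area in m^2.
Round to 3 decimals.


1 L = 1e6 mm^3, thickness = 745 um = 0.745 mm
Area = 1e6 / 0.745 mm^2 = (1e6 / 0.745) / 1e6 m^2 = 1000 / 745 m^2
= 1.342 m^2

1.342


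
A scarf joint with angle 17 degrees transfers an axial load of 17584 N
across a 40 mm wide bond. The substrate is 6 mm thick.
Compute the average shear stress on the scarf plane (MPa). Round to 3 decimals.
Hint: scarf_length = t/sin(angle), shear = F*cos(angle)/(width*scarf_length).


scarf_length = 6 / sin(17 deg) = 20.5218 mm
cos(17 deg) = 0.956305
shear stress = 17584 * 0.956305 / (40 * 20.5218)
= 20.485 MPa

20.485


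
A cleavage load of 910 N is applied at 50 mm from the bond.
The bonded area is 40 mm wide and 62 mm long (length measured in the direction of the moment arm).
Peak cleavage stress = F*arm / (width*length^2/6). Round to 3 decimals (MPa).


Moment = 910 * 50 = 45500 N*mm
Section modulus = 40 * 3844 / 6 = 153760 / 6 mm^3
Stress = 45500 / (153760 / 6) = 273000 / 153760
= 1.775 MPa

1.775


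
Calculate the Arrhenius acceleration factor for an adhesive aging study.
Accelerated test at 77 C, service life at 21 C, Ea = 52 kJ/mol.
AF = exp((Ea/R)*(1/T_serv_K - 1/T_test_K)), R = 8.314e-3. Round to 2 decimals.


T_test = 350.15 K, T_serv = 294.15 K
Ea/R = 52 / 0.008314 = 6254.51
AF = exp(6254.51 * (1/294.15 - 1/350.15))
= 29.98

29.98


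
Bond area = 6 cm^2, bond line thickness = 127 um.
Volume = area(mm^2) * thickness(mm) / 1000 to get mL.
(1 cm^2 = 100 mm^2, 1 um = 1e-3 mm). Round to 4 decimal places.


area_mm2 = 6 * 100 = 600
blt_mm = 127 * 1e-3 = 0.127
vol_mm3 = 600 * 0.127 = 76.2
vol_mL = 76.2 / 1000 = 0.0762 mL

0.0762


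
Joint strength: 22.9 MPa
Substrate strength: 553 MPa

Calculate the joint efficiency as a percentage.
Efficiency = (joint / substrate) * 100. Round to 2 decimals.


Efficiency = (22.9 / 553) * 100 = 4.14%

4.14


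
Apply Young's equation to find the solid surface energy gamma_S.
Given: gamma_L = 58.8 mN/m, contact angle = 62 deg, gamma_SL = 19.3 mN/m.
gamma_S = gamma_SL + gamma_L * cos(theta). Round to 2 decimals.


theta_rad = 62 * pi/180 = 1.082104
gamma_S = 19.3 + 58.8 * cos(1.082104)
= 46.90 mN/m

46.90


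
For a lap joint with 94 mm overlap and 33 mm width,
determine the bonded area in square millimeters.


Area = 94 * 33 = 3102 mm^2

3102


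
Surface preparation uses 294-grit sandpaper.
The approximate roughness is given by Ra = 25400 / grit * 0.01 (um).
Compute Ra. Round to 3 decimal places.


Ra = 25400 / 294 * 0.01
= 254 / 294
= 0.864 um

0.864


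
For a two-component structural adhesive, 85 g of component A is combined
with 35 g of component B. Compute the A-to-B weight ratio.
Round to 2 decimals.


Weight ratio A:B = 85 / 35
= 2.43

2.43


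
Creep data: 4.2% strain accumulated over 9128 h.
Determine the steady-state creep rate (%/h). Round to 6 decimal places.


Rate = 4.2 / 9128 = 0.000460 %/h

0.000460


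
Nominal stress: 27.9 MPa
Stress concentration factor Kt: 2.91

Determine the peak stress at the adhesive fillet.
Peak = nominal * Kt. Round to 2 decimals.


Peak stress = 27.9 * 2.91
= 81.19 MPa

81.19


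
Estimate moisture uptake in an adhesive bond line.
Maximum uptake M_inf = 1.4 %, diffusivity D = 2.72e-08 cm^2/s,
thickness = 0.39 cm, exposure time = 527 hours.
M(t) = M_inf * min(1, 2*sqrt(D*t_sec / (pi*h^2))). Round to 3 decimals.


Convert time: 527 h = 1897200 s
ratio = min(1, 2*sqrt(2.72e-08*1897200/(pi*0.39^2)))
= 0.657251
M(t) = 1.4 * 0.657251 = 0.920%

0.920


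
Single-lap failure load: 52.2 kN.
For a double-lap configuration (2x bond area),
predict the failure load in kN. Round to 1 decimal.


Failure load = 52.2 * 2 = 104.4 kN

104.4


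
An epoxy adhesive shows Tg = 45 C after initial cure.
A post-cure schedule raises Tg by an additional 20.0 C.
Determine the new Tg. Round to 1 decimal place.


New Tg = 45 + 20.0
= 65.0 C

65.0


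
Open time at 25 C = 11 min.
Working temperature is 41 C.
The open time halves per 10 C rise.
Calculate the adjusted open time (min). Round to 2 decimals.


factor = 2^((41 - 25) / 10) = 3.0314
ot = 11 / 3.0314 = 3.63 min

3.63


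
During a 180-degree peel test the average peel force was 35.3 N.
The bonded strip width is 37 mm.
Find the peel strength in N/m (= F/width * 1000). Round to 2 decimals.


Peel strength = F/width * 1000
= 35.3 / 37 * 1000
= 954.05 N/m

954.05


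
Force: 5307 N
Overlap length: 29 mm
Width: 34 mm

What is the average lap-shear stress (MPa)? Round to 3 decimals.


Average shear stress = F / (overlap * width)
= 5307 / (29 * 34)
= 5.382 MPa

5.382


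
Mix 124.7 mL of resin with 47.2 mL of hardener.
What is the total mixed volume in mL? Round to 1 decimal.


Total = 124.7 + 47.2 = 171.9 mL

171.9


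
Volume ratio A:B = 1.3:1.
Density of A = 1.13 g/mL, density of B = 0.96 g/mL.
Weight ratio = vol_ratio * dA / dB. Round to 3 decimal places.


Wt ratio = 1.3 * 1.13 / 0.96
= 1.530

1.530


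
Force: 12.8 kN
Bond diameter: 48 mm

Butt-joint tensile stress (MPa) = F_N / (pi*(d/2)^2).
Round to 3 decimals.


F_N = 12.8 * 1000 = 12800.0 N
A = pi*(24.0)^2 = 1809.5574 mm^2
stress = 12800.0 / 1809.5574 = 7.074 MPa

7.074


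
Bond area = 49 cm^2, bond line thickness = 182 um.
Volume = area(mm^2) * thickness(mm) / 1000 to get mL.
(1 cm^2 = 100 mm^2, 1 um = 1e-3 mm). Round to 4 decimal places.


area_mm2 = 49 * 100 = 4900
blt_mm = 182 * 1e-3 = 0.182
vol_mm3 = 4900 * 0.182 = 891.8
vol_mL = 891.8 / 1000 = 0.8918 mL

0.8918


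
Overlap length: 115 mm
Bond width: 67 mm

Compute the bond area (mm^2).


Bond area = 115 * 67 = 7705 mm^2

7705


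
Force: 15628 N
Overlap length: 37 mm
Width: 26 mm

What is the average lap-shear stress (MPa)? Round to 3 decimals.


Average shear stress = F / (overlap * width)
= 15628 / (37 * 26)
= 16.245 MPa

16.245


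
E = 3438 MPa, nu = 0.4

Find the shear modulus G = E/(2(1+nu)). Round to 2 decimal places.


G = 3438 / (2 * 1.40)
= 1227.86 MPa

1227.86


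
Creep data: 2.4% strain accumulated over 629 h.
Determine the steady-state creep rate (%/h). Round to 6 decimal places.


Rate = 2.4 / 629 = 0.003816 %/h

0.003816


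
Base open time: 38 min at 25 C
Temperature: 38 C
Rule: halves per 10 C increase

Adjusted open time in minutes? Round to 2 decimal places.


Acceleration = 2^((38-25)/10) = 2.4623
Open time = 38 / 2.4623 = 15.43 min

15.43


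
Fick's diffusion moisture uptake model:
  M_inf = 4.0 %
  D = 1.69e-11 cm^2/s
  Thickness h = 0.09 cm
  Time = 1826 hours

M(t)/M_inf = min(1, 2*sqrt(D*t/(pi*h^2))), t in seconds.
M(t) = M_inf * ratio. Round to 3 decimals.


t_sec = 1826 * 3600 = 6573600
ratio = 2*sqrt(1.69e-11*6573600/(pi*0.09^2))
= min(1, 0.132147)
= 0.132147
M(t) = 4.0 * 0.132147 = 0.529 %

0.529


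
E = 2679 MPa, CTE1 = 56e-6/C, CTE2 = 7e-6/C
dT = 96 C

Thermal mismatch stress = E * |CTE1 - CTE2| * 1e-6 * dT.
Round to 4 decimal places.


= 2679 * 49e-6 * 96
= 12.6020 MPa

12.6020


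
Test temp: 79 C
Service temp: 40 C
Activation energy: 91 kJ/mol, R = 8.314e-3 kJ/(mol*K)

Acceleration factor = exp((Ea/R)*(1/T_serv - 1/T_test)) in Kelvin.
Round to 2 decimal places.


AF = exp((91/0.008314)*(1/313.15 - 1/352.15))
= 47.99

47.99


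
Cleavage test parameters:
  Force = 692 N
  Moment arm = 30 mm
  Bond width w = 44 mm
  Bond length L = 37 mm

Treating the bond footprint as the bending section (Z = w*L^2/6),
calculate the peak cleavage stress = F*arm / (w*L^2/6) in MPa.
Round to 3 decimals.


M = 692 * 30 = 20760 N*mm
Z = 44 * 37^2 / 6 = 60236 / 6 mm^3
sigma = M / Z = 6 * 20760 / 60236 = 124560 / 60236
= 2.068 MPa

2.068


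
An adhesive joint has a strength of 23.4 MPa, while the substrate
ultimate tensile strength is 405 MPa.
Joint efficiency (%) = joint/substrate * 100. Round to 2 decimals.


Efficiency = 23.4 / 405 * 100
= 5.78%

5.78


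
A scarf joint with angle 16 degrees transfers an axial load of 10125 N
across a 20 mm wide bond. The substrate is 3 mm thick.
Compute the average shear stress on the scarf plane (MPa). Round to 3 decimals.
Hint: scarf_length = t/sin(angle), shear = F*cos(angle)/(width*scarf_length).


scarf_length = 3 / sin(16 deg) = 10.8839 mm
cos(16 deg) = 0.961262
shear stress = 10125 * 0.961262 / (20 * 10.8839)
= 44.712 MPa

44.712


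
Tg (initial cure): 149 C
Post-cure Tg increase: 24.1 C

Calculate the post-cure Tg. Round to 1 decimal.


Post-cure Tg = 149 + 24.1 = 173.1 C

173.1


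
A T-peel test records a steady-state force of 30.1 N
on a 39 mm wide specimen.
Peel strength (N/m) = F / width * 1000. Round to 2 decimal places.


Peel strength = 30.1 / 39 * 1000
= 771.79 N/m

771.79


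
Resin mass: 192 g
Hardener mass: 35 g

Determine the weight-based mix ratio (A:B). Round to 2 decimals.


Ratio = 192 / 35 = 5.49

5.49


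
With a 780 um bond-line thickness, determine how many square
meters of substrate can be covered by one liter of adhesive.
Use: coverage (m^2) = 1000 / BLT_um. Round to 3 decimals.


Coverage = 1000 / 780 = 1.282 m^2

1.282


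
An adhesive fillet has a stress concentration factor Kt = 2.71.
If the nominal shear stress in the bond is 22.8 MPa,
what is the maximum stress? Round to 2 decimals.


Max stress = 22.8 * 2.71 = 61.79 MPa

61.79


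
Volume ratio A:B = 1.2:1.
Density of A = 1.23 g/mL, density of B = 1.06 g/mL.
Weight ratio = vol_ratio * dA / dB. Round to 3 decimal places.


Wt ratio = 1.2 * 1.23 / 1.06
= 1.392

1.392


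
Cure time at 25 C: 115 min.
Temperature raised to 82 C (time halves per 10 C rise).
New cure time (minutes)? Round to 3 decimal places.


Acceleration factor = 2^(57/10) = 51.9842
New time = 115 / 51.9842 = 2.212 min

2.212


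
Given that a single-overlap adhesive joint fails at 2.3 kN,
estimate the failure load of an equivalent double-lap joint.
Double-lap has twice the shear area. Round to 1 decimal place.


Double-lap factor = 2
Expected load = 2.3 * 2 = 4.6 kN

4.6


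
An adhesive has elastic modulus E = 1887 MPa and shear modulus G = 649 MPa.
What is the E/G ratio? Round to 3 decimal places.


E/G = 1887 / 649 = 2.908

2.908


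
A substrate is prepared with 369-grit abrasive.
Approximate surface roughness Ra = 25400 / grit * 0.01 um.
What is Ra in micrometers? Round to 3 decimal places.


Ra = 25400 / 369 * 0.01 = 0.688 um

0.688


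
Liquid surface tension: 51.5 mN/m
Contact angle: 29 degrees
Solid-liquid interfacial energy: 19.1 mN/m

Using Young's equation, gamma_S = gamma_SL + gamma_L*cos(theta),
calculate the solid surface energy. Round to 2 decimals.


gamma_S = 19.1 + 51.5 * cos(29)
= 64.14 mN/m

64.14


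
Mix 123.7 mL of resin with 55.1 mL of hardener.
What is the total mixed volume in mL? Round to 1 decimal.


Total = 123.7 + 55.1 = 178.8 mL

178.8


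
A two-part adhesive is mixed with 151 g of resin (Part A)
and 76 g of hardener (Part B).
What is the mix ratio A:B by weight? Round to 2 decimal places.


Mix ratio = mass_A / mass_B
= 151 / 76
= 1.99

1.99


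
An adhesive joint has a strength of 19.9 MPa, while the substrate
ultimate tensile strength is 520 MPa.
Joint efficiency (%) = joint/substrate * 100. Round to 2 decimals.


Efficiency = 19.9 / 520 * 100
= 3.83%

3.83


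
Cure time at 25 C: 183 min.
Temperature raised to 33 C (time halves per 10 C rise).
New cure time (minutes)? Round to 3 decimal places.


Acceleration factor = 2^(8/10) = 1.7411
New time = 183 / 1.7411 = 105.106 min

105.106


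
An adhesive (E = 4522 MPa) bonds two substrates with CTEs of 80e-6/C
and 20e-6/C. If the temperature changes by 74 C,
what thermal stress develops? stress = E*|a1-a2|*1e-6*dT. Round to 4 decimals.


Stress = 4522 * |80 - 20| * 1e-6 * 74
= 20.0777 MPa

20.0777


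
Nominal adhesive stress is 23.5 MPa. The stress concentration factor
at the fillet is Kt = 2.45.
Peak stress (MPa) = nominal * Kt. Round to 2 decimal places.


Peak = 23.5 * 2.45 = 57.58 MPa

57.58


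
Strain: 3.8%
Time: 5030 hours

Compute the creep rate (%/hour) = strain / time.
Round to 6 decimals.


Creep rate = 3.8 / 5030
= 0.000755 %/h

0.000755


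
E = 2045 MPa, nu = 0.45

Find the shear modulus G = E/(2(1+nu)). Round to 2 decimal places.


G = 2045 / (2 * 1.45)
= 705.17 MPa

705.17


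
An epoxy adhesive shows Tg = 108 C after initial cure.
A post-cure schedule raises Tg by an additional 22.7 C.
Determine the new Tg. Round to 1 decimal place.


New Tg = 108 + 22.7
= 130.7 C

130.7


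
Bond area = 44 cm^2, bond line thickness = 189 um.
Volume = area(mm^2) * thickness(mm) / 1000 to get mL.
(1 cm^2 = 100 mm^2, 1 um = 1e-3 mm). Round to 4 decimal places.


area_mm2 = 44 * 100 = 4400
blt_mm = 189 * 1e-3 = 0.189
vol_mm3 = 4400 * 0.189 = 831.6
vol_mL = 831.6 / 1000 = 0.8316 mL

0.8316


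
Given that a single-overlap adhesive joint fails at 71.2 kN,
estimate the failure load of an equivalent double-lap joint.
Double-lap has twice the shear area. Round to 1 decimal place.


Double-lap factor = 2
Expected load = 71.2 * 2 = 142.4 kN

142.4


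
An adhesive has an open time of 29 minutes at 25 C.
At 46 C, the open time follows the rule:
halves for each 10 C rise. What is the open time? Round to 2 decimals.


Factor = 2^((46-25)/10) = 4.2871
Open time = 29 / 4.2871 = 6.76 min

6.76


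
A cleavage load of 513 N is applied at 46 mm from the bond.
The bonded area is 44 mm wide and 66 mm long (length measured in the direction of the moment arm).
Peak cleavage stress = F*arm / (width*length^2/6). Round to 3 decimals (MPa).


Moment = 513 * 46 = 23598 N*mm
Section modulus = 44 * 4356 / 6 = 191664 / 6 mm^3
Stress = 23598 / (191664 / 6) = 141588 / 191664
= 0.739 MPa

0.739


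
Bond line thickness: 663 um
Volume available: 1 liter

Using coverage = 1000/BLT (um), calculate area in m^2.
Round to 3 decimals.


1 L = 1e6 mm^3, thickness = 663 um = 0.663 mm
Area = 1e6 / 0.663 mm^2 = (1e6 / 0.663) / 1e6 m^2 = 1000 / 663 m^2
= 1.508 m^2

1.508


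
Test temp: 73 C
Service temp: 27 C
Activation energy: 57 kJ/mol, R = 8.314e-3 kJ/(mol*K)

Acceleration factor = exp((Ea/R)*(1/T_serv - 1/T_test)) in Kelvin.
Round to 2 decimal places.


AF = exp((57/0.008314)*(1/300.15 - 1/346.15))
= 20.81

20.81


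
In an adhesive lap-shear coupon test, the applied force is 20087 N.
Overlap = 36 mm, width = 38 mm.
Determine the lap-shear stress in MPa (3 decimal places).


stress = F / (overlap * width)
= 20087 / (36 * 38)
= 14.683 MPa

14.683


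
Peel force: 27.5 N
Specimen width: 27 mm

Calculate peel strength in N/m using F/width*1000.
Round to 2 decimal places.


Peel strength = 27.5 / 27 * 1000 = 1018.52 N/m

1018.52


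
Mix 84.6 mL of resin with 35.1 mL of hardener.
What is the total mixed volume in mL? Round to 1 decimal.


Total = 84.6 + 35.1 = 119.7 mL

119.7


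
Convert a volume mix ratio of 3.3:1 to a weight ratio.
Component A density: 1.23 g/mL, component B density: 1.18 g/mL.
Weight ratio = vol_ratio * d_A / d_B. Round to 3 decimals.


= 3.3 * 1.23 / 1.18 = 3.440

3.440


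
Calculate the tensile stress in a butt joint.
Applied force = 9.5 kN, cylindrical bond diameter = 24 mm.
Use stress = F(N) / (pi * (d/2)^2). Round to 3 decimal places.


A = pi * 12.0^2 = 452.3893 mm^2
sigma = 9500.0 / 452.3893 = 21.000 MPa

21.000


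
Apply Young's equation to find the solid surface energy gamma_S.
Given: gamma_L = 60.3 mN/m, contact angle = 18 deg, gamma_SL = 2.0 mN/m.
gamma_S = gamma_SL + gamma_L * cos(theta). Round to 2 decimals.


theta_rad = 18 * pi/180 = 0.314159
gamma_S = 2.0 + 60.3 * cos(0.314159)
= 59.35 mN/m

59.35


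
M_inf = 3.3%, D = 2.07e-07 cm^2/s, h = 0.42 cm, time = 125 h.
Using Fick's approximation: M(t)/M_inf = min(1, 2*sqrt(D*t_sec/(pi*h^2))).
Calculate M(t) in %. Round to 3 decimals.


t = 450000 s
ratio = min(1, 2*sqrt(2.07e-07*450000/(pi*0.1764)))
= 0.819969
M(t) = 3.3 * 0.819969 = 2.706%

2.706


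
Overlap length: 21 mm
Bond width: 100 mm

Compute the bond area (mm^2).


Bond area = 21 * 100 = 2100 mm^2

2100


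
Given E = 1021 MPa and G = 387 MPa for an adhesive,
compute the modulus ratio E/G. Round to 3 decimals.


E/G ratio = 1021 / 387 = 2.638

2.638


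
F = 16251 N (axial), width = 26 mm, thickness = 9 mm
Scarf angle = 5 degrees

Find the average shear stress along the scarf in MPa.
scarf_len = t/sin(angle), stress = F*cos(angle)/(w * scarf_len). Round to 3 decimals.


scarf_len = 9/sin(5 deg) = 103.2634
cos(5 deg) = 0.996195
stress = 16251*0.996195/(26*103.2634) = 6.030 MPa

6.030


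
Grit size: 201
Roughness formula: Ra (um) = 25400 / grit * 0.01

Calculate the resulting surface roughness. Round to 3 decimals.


Ra = 25400 / 201 * 0.01
= 1.264 um

1.264


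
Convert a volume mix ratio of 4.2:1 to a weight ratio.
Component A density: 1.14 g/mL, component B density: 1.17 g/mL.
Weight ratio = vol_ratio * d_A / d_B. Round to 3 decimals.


= 4.2 * 1.14 / 1.17 = 4.092

4.092


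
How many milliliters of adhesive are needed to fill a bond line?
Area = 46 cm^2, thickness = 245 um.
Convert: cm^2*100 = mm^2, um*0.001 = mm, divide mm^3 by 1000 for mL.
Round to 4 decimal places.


= (46 * 100) * (245 * 0.001) / 1000
= 1.1270 mL

1.1270


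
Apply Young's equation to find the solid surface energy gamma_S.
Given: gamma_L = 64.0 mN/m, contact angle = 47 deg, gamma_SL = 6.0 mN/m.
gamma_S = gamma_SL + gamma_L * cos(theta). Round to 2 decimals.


theta_rad = 47 * pi/180 = 0.820305
gamma_S = 6.0 + 64.0 * cos(0.820305)
= 49.65 mN/m

49.65


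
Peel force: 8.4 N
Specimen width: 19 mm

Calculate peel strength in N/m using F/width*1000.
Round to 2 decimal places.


Peel strength = 8.4 / 19 * 1000 = 442.11 N/m

442.11


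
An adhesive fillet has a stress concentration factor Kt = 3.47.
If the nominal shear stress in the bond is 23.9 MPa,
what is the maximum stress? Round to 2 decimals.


Max stress = 23.9 * 3.47 = 82.93 MPa

82.93


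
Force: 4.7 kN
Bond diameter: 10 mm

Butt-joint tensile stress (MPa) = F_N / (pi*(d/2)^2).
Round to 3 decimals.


F_N = 4.7 * 1000 = 4700.0 N
A = pi*(5.0)^2 = 78.5398 mm^2
stress = 4700.0 / 78.5398 = 59.842 MPa

59.842


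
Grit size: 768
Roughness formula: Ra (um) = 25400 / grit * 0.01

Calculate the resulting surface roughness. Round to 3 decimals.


Ra = 25400 / 768 * 0.01
= 0.331 um

0.331


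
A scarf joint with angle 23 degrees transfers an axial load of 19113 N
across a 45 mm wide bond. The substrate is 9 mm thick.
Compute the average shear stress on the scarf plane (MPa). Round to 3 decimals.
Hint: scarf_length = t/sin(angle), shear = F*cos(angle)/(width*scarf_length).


scarf_length = 9 / sin(23 deg) = 23.0337 mm
cos(23 deg) = 0.920505
shear stress = 19113 * 0.920505 / (45 * 23.0337)
= 16.974 MPa

16.974


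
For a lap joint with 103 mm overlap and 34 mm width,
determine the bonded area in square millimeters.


Area = 103 * 34 = 3502 mm^2

3502


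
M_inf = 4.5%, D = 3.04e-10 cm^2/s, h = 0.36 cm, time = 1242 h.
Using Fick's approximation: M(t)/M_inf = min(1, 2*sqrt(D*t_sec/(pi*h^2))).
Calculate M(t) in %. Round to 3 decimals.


t = 4471200 s
ratio = min(1, 2*sqrt(3.04e-10*4471200/(pi*0.1296)))
= 0.115558
M(t) = 4.5 * 0.115558 = 0.520%

0.520


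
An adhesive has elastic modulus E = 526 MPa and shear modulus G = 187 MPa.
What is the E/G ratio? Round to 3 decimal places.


E/G = 526 / 187 = 2.813

2.813


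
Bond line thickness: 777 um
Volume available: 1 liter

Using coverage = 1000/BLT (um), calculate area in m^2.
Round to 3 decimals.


1 L = 1e6 mm^3, thickness = 777 um = 0.777 mm
Area = 1e6 / 0.777 mm^2 = (1e6 / 0.777) / 1e6 m^2 = 1000 / 777 m^2
= 1.287 m^2

1.287


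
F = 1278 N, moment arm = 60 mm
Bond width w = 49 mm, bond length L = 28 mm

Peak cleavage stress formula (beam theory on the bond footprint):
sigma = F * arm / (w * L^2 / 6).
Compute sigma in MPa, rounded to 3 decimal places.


sigma = (1278 * 60) / (49 * 784 / 6)
= 76680 * 6 / 38416
= 460080 / 38416
= 11.976 MPa

11.976


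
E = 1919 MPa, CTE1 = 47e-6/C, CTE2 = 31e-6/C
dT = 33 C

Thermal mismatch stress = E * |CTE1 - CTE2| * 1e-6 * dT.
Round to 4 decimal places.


= 1919 * 16e-6 * 33
= 1.0132 MPa

1.0132


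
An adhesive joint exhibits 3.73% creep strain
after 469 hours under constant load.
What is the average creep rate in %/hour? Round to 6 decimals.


Creep rate = strain / time
= 3.73 / 469
= 0.007953 %/h

0.007953


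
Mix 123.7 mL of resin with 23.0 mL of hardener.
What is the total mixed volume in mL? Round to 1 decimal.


Total = 123.7 + 23.0 = 146.7 mL

146.7


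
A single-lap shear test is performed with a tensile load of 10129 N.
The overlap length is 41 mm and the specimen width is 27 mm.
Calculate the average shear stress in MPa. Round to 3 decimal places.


Shear stress = F / (overlap * width)
= 10129 / (41 * 27)
= 10129 / 1107
= 9.150 MPa

9.150


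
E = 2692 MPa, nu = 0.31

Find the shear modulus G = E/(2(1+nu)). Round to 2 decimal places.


G = 2692 / (2 * 1.31)
= 1027.48 MPa

1027.48


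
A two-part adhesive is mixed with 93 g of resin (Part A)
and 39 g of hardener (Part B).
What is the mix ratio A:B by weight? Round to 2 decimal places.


Mix ratio = mass_A / mass_B
= 93 / 39
= 2.38

2.38


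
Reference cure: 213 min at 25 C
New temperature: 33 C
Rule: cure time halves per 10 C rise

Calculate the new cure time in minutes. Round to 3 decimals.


factor = 2^((33-25)/10) = 1.7411
t_new = 213 / 1.7411 = 122.336 min

122.336


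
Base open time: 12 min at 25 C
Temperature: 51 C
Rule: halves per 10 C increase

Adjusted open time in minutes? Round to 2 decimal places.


Acceleration = 2^((51-25)/10) = 6.0629
Open time = 12 / 6.0629 = 1.98 min

1.98


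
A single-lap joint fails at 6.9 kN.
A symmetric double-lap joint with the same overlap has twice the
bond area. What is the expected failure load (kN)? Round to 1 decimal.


Double-lap load = 2 * 6.9 = 13.8 kN

13.8


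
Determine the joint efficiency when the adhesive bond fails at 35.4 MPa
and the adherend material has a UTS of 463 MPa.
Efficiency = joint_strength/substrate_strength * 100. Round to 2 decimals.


Joint efficiency = 35.4 / 463 * 100
= 7.65%

7.65


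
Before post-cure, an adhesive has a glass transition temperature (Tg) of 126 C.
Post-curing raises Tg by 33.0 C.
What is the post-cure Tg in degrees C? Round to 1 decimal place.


Tg_post = Tg_base + delta_Tg
= 126 + 33.0
= 159.0 C

159.0


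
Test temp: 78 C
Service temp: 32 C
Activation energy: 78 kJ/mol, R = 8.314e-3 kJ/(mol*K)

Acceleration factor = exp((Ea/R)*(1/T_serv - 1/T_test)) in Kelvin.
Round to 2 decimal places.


AF = exp((78/0.008314)*(1/305.15 - 1/351.15))
= 56.12

56.12


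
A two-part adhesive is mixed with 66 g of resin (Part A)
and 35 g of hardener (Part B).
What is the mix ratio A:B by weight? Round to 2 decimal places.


Mix ratio = mass_A / mass_B
= 66 / 35
= 1.89

1.89


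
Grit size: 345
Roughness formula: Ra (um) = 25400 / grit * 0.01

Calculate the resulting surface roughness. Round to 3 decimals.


Ra = 25400 / 345 * 0.01
= 0.736 um

0.736


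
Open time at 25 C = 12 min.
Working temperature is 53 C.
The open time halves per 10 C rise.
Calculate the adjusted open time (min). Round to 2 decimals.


factor = 2^((53 - 25) / 10) = 6.9644
ot = 12 / 6.9644 = 1.72 min

1.72


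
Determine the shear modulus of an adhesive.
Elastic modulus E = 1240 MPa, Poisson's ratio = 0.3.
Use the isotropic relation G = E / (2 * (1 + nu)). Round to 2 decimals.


G = 1240 / (2*(1+0.3)) = 1240 / 2.60
= 476.92 MPa

476.92


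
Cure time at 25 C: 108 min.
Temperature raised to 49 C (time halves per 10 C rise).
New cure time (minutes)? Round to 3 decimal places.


Acceleration factor = 2^(24/10) = 5.2780
New time = 108 / 5.2780 = 20.462 min

20.462


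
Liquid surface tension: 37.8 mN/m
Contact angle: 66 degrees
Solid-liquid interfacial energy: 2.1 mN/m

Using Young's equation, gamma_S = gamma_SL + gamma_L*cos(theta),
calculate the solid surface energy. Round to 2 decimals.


gamma_S = 2.1 + 37.8 * cos(66)
= 17.47 mN/m

17.47


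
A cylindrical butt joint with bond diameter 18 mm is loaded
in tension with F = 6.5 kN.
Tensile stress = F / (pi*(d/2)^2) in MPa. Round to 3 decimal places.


Area = pi * (18/2)^2 = 254.4690 mm^2
Stress = 6.5*1000 / 254.4690
= 25.543 MPa

25.543


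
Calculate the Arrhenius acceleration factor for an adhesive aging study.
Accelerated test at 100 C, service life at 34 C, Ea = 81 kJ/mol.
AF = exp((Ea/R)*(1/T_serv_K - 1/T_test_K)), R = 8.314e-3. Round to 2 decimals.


T_test = 373.15 K, T_serv = 307.15 K
Ea/R = 81 / 0.008314 = 9742.60
AF = exp(9742.60 * (1/307.15 - 1/373.15))
= 273.22

273.22


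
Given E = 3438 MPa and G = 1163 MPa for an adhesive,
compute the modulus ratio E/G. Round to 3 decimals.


E/G ratio = 3438 / 1163 = 2.956

2.956


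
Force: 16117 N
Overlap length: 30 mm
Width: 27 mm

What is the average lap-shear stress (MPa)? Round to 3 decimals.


Average shear stress = F / (overlap * width)
= 16117 / (30 * 27)
= 19.898 MPa

19.898


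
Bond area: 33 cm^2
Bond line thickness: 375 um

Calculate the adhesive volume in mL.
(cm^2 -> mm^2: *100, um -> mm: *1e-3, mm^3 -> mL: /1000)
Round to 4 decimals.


V = 33*100 * 375*1e-3 / 1000
= 1.2375 mL

1.2375


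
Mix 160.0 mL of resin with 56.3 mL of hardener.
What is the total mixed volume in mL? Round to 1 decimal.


Total = 160.0 + 56.3 = 216.3 mL

216.3


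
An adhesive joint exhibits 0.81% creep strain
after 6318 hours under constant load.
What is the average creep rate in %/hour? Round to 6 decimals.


Creep rate = strain / time
= 0.81 / 6318
= 0.000128 %/h

0.000128


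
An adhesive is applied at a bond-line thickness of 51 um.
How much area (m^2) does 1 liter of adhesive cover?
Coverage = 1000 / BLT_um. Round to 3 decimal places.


Coverage = 1000 / 51 = 19.608 m^2

19.608


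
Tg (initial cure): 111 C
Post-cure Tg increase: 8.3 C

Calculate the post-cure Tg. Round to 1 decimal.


Post-cure Tg = 111 + 8.3 = 119.3 C

119.3


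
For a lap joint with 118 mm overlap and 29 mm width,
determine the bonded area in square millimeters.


Area = 118 * 29 = 3422 mm^2

3422


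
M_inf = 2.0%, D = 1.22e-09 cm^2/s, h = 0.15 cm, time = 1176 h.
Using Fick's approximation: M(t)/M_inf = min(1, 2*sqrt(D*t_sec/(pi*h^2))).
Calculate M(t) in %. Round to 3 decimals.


t = 4233600 s
ratio = min(1, 2*sqrt(1.22e-09*4233600/(pi*0.0225)))
= 0.540628
M(t) = 2.0 * 0.540628 = 1.081%

1.081


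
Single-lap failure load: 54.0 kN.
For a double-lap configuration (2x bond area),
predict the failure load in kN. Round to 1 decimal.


Failure load = 54.0 * 2 = 108.0 kN

108.0


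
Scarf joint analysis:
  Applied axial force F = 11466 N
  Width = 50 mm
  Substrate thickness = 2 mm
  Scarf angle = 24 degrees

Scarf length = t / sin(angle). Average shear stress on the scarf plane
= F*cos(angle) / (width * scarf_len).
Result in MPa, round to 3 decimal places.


Scarf length = 2 / sin(24 deg) = 4.9172 mm
cos(24 deg) = 0.913545
Shear = 11466 * 0.913545 / (50 * 4.9172)
= 42.604 MPa

42.604


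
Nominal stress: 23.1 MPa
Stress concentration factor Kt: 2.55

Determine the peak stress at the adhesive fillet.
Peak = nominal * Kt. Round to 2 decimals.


Peak stress = 23.1 * 2.55
= 58.91 MPa

58.91


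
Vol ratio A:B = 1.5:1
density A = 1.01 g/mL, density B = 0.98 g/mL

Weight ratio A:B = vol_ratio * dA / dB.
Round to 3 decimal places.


Weight ratio = 1.5 * 1.01 / 0.98
= 1.546

1.546


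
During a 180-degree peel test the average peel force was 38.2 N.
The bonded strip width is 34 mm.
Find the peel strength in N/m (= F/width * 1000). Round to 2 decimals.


Peel strength = F/width * 1000
= 38.2 / 34 * 1000
= 1123.53 N/m

1123.53


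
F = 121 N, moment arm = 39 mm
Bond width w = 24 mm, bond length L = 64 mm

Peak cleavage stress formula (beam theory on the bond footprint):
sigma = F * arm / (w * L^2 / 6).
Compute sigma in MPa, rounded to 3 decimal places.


sigma = (121 * 39) / (24 * 4096 / 6)
= 4719 * 6 / 98304
= 28314 / 98304
= 0.288 MPa

0.288


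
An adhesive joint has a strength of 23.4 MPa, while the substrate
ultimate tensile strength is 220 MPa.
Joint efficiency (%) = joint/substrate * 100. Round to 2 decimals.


Efficiency = 23.4 / 220 * 100
= 10.64%

10.64
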